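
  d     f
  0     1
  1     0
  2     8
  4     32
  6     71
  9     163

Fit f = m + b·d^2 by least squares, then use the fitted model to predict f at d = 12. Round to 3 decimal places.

The normal system MᵀM·[m, b]ᵀ = Mᵀf is [[6, 138]; [138, 8130]]·[m, b]ᵀ = [275, 16303]ᵀ.
Eliminating b: 8130·(row 1) − 138·(row 2) gives 29736·m = 8130·275 − 138·16303 = -14064, so m = -586/1239.
Then b = (16303 − 138·(-586/1239))/8130 = 1663/826.
At d = 12: f̂ = (-586/1239)·(1) + (1663/826)·(144) = 358622/1239.

f̂ = 289.445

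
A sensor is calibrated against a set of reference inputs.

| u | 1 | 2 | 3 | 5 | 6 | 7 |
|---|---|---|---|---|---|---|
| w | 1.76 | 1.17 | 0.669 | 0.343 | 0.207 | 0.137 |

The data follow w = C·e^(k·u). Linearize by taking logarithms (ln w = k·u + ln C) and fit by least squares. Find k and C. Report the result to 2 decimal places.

k = -0.42, C = 2.63

Let Y = ln w. Fitting Y = k·u + ln C by least squares:
Sums: Σu = 24.0000, Σ(u)² = 124.0000, Σln w = -4.3125, Σu·ln w = -29.0414.
Normal system: [[124.0000, 24.0000]; [24.0000, 6]]·[k, ln C]ᵀ = [-29.0414, -4.3125]ᵀ.
Slope k = (n·Σu·ln w − Σu·Σln w)/(n·Σ(u)² − (Σu)²) = (6·-29.0414 − 24.0000·-4.3125)/168.0000 = -0.42112; ln C = (Σln w − k·Σu)/n = 0.96574, so C = exp(0.96574) = 2.62672.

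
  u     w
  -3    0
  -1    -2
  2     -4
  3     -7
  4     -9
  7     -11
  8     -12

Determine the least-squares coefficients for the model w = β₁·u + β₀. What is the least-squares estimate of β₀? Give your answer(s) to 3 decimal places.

β₀ = -3.193

The normal equations are: 152·β₁ + 20·β₀ = -236;  20·β₁ + 7·β₀ = -45.
(Σu·u = 152, Σu = 20, Σ1 = 7, Σu·w = -236, Σw = -45.)
Determinant 152·7 − 20² = 664.
β₁ = ((-236)·7 − 20·(-45))/664 = -94/83; β₀ = (152·(-45) − 20·(-236))/664 = -265/83.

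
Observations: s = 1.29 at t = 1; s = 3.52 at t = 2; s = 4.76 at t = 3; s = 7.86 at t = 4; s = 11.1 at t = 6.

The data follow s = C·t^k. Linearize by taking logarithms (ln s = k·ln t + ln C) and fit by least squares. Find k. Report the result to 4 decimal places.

k = 1.2027

Taking logs, ln s = k·ln t + ln C, so regress ln s on ln t.
Σln t = 4.9698, Σ(ln t)² = 6.8196, Σln s = 7.5421, Σln t·ln s = 9.7573.
Equations: 6.8196·k + 4.9698·ln C = 9.7573;  4.9698·k + 5·ln C = 7.5421.
Δ = 6.8196·5 − (4.9698)² = 9.3990; k = (9.7573·5 − 4.9698·7.5421)/9.3990 = 1.20266, ln C = (6.8196·7.5421 − 4.9698·9.7573)/9.3990 = 0.31302.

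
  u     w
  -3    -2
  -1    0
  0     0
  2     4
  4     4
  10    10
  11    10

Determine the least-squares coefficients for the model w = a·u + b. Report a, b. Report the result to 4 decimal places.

Compute the Gram sums: Σu·u = 251, Σu = 23, Σ1 = 7.
For Aᵀw: Σu·w = 240, Σw = 26.
Normal equations: [[251, 23]; [23, 7]]·[a, b]ᵀ = [240, 26]ᵀ.
Eliminating b: 7·(row 1) − 23·(row 2) gives 1228·a = 7·240 − 23·26 = 1082, so a = 541/614.
Then b = (26 − 23·(541/614))/7 = 503/614.

a = 0.8811, b = 0.8192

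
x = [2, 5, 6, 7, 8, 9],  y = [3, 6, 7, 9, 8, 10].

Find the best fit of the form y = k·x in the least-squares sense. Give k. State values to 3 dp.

With design matrix A, AᵀA = [[259]] and Aᵀy = [295]ᵀ.
Hence k = 295 / 259 ≈ 1.139.

k = 1.139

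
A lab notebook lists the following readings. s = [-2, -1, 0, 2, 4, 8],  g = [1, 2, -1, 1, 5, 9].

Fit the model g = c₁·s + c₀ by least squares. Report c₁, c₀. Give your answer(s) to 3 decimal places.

c₁ = 0.855, c₀ = 1.266

Normal-equation sums: Σs·s = 89, Σs = 11, Σ1 = 6.
And Σs·g = 90, Σg = 17.
So AᵀA·[c₁, c₀]ᵀ = Aᵀg: [[89, 11]; [11, 6]]·[c₁, c₀]ᵀ = [90, 17]ᵀ.
det = 89·6 − 11² = 413.
c₁ = (90·6 − 11·17)/413 = 353/413; c₀ = (89·17 − 11·90)/413 = 523/413.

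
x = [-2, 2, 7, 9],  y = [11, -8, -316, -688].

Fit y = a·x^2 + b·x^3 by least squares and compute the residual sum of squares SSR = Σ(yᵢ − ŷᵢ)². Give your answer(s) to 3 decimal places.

Compute the Gram sums: Σx^2·x^2 = 8994, Σx^2·x^3 = 75856, Σx^3·x^3 = 649218.
And Σx^2·y = -71200, Σx^3·y = -610092.
Δ = 8994·649218 − 75856² = 84933956.
a = ((-71200)·649218 − 75856·(-610092))/84933956 = 13704288/21233489; b = (8994·(-610092) − 75856·(-71200))/84933956 = -21555062/21233489.
Residuals: 6310731/21233489, -52244568/21233489, 12093630/21233489, -5047562/21233489; SSR = 138510161/21233489.

SSR = 6.523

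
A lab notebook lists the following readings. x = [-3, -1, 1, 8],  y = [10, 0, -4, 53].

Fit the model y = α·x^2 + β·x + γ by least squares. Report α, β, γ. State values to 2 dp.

α = 1.05, β = -1.36, γ = -3.19

MᵀM·[α, β, γ]ᵀ = Mᵀy reads: 4179·α + 485·β + 75·γ = 3478;  485·α + 75·β + 5·γ = 390;  75·α + 5·β + 4·γ = 59.
Row-reducing yields α = 1573/1502, β = -10213/7510, γ = -2393/751.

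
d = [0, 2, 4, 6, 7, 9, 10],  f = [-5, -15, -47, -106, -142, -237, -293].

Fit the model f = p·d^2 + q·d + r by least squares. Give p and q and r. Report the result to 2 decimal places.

The normal system XᵀX·[p, q, r]ᵀ = Xᵀf is [[20530, 2360, 286]; [2360, 286, 38]; [286, 38, 7]]·[p, q, r]ᵀ = [-60083, -6911, -845]ᵀ.
Solving the 3×3 system (Gaussian elimination) gives p = -62629/20658, q = 96427/61974, r = -164041/30987.

p = -3.03, q = 1.56, r = -5.29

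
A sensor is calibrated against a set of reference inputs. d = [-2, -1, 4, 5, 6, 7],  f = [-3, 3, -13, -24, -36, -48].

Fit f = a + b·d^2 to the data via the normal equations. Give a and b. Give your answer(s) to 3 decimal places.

Entries of MᵀM: Σ1 = 6, Σd^2 = 131, Σd^2·d^2 = 4595.
Moment sums: Σf = -121, Σd^2·f = -4465.
MᵀM·[a, b]ᵀ = Mᵀf becomes [[6, 131]; [131, 4595]]·[a, b]ᵀ = [-121, -4465]ᵀ.
det = 6·4595 − 131² = 10409.
a = ((-121)·4595 − 131·(-4465))/10409 = 28920/10409; b = (6·(-4465) − 131·(-121))/10409 = -10939/10409.

a = 2.778, b = -1.051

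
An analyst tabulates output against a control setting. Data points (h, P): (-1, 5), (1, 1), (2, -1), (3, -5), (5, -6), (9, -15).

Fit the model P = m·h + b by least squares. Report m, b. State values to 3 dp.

m = -1.964, b = 2.721

Entries of AᵀA: Σh·h = 121, Σh = 19, Σ1 = 6.
Right-hand side: Σh·P = -186, ΣP = -21.
Normal equations: [[121, 19]; [19, 6]]·[m, b]ᵀ = [-186, -21]ᵀ.
Eliminating b: 6·(row 1) − 19·(row 2) gives 365·m = 6·(-186) − 19·(-21) = -717, so m = -717/365.
Then b = ((-21) − 19·(-717/365))/6 = 993/365.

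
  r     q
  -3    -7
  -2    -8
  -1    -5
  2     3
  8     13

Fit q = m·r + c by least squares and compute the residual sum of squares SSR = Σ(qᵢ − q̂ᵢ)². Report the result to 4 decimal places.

Setting ∂/∂m … = 0 gives: 82·m + 4·c = 152;  4·m + 5·c = -4.
det = 82·5 − 4² = 394.
m = (152·5 − 4·(-4))/394 = 388/197; c = (82·(-4) − 4·152)/394 = -468/197.
Residuals: 253/197, -332/197, -129/197, 283/197, -75/197; SSR = 1404/197.

SSR = 7.1269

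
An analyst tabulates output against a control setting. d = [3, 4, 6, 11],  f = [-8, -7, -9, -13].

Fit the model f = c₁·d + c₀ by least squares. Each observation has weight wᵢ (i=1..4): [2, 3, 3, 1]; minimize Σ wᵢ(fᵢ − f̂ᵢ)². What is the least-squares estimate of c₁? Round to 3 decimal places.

c₁ = -0.704

From the data, Σwᵢ·d·d = 295, Σwᵢ·d = 47, Σwᵢ·1 = 9.
For MᵀWf: Σwᵢ·d·f = -437, Σwᵢ·f = -77.
det = 295·9 − 47² = 446.
c₁ = ((-437)·9 − 47·(-77))/446 = -157/223; c₀ = (295·(-77) − 47·(-437))/446 = -1088/223.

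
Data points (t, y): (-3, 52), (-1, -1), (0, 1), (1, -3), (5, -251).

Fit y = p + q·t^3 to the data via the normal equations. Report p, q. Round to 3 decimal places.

With design matrix M, MᵀM = [[5, 98]; [98, 16356]] and Mᵀy = [-202, -32781]ᵀ.
Δ = 5·16356 − 98² = 72176.
p = ((-202)·16356 − 98·(-32781))/72176 = -45687/36088; q = (5·(-32781) − 98·(-202))/72176 = -144109/72176.

p = -1.266, q = -1.997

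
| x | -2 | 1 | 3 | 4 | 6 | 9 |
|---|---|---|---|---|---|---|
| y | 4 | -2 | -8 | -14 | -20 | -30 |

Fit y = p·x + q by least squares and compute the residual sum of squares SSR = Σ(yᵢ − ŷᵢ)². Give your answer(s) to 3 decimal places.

SSR = 11.973

The normal system MᵀM·[p, q]ᵀ = Mᵀy is [[147, 21]; [21, 6]]·[p, q]ᵀ = [-480, -70]ᵀ.
Eliminating q: 6·(row 1) − 21·(row 2) gives 441·p = 6·(-480) − 21·(-70) = -1410, so p = -470/147.
Then q = ((-70) − 21·(-470/147))/6 = -10/21.
Residuals: -94/49, 82/49, 304/147, -36/49, -50/147, -110/147; SSR = 1760/147.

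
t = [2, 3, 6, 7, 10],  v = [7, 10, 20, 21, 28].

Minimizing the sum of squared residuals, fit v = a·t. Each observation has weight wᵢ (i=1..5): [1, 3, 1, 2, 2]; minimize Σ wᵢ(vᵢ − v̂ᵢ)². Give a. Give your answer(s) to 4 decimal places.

Normal-equation sums: Σwᵢ·t·t = 365.
And Σwᵢ·t·v = 1078.
XᵀWX·[a]ᵀ = XᵀWv becomes [[365]]·[a]ᵀ = [1078]ᵀ.
Hence a = 1078 / 365 ≈ 2.95342.

a = 2.9534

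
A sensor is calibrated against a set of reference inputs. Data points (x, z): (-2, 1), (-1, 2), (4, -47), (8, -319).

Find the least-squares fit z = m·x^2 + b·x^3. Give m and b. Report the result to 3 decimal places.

Setting ∂/∂m … = 0 gives: 4369·m + 33759·b = -21162;  33759·m + 266305·b = -166346.
Δ = 4369·266305 − 33759² = 23816464.
m = ((-21162)·266305 − 33759·(-166346))/23816464 = -709707/850588; b = (4369·(-166346) − 33759·(-21162))/23816464 = -441347/850588.

m = -0.834, b = -0.519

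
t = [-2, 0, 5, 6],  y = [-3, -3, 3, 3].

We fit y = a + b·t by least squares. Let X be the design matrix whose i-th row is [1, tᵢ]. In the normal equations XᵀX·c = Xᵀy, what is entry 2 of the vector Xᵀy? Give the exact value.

Entry 2 ↔ basis t, so (Xᵀy)_{2} = Σᵢ (t)·yᵢ = (-2)·(-3) + (0)·(-3) + (5)·(3) + (6)·(3) = 39.

39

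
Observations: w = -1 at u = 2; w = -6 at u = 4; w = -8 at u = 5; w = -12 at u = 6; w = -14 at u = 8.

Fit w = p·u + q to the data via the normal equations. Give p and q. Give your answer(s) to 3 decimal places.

Setting ∂/∂p … = 0 gives: 145·p + 25·q = -250;  25·p + 5·q = -41.
Eliminating q: 5·(row 1) − 25·(row 2) gives 100·p = 5·(-250) − 25·(-41) = -225, so p = -9/4.
Then q = ((-41) − 25·(-9/4))/5 = 61/20.

p = -2.250, q = 3.050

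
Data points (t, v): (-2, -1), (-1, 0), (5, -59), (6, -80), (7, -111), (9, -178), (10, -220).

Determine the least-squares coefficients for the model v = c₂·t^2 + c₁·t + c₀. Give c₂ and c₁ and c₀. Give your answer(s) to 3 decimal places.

The normal equations are: 20900·c₂ + 2404·c₁ + 296·c₀ = -46216;  2404·c₂ + 296·c₁ + 34·c₀ = -5352;  296·c₂ + 34·c₁ + 7·c₀ = -649.
(Σt^2·t^2 = 20900, Σt^2·t = 2404, Σt^2 = 296, Σt·t = 296, Σt = 34, Σ1 = 7, Σt^2·v = -46216, Σt·v = -5352, Σv = -649.)
Solving the 3×3 system (Gaussian elimination) gives c₂ = -289601/142908, c₁ = -263795/142908, c₀ = 46277/23818.

c₂ = -2.026, c₁ = -1.846, c₀ = 1.943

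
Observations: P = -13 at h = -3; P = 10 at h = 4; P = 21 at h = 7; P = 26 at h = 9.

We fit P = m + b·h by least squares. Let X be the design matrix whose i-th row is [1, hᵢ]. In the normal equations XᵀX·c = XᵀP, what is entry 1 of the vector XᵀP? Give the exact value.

44

Entry 1 ↔ basis 1, so (XᵀP)_{1} = Σᵢ Pᵢ = (1)·(-13) + (1)·(10) + (1)·(21) + (1)·(26) = 44.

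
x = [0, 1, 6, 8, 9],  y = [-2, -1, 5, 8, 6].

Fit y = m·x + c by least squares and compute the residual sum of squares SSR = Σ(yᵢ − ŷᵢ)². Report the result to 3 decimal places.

SSR = 5.027

Compute the Gram sums: Σx·x = 182, Σx = 24, Σ1 = 5.
For Aᵀy: Σx·y = 147, Σy = 16.
Δ = 182·5 − 24² = 334.
m = (147·5 − 24·16)/334 = 351/334; c = (182·16 − 24·147)/334 = -308/167.
Residuals: -26/167, -69/334, 90/167, 240/167, -539/334; SSR = 1679/334.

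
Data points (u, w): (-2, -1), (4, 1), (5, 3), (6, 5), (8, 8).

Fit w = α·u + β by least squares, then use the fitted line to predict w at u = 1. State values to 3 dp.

ŵ = 0.507

Entries of MᵀM: Σu·u = 145, Σu = 21, Σ1 = 5.
Right-hand side: Σu·w = 115, Σw = 16.
Normal equations: [[145, 21]; [21, 5]]·[α, β]ᵀ = [115, 16]ᵀ.
Eliminating β: 5·(row 1) − 21·(row 2) gives 284·α = 5·115 − 21·16 = 239, so α = 239/284.
Then β = (16 − 21·(239/284))/5 = -95/284.
At u = 1: ŵ = (239/284)·(1) + (-95/284)·(1) = 36/71.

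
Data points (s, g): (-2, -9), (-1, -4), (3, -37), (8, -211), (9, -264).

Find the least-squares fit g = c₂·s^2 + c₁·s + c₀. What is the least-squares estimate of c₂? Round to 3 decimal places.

c₂ = -2.932

The normal equations are: 10755·c₂ + 1259·c₁ + 159·c₀ = -35261;  1259·c₂ + 159·c₁ + 17·c₀ = -4153;  159·c₂ + 17·c₁ + 5·c₀ = -525.
(Σs^2·s^2 = 10755, Σs^2·s = 1259, Σs^2 = 159, Σs·s = 159, Σs = 17, Σ1 = 5, Σs^2·g = -35261, Σs·g = -4153, Σg = -525.)
Solving the 3×3 system (Gaussian elimination) gives c₂ = -44427/15155, c₁ = -39236/15155, c₀ = -6442/2165.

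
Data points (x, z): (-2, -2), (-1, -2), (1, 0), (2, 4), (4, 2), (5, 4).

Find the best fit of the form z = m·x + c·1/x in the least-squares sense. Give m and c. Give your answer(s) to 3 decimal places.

m = 0.739, c = 0.716

Forming MᵀM = [[51, 6]; [6, 1041/400]] and Mᵀz = [42, 63/10]ᵀ gives MᵀM·[m, c]ᵀ = Mᵀz.
Δ = 51·(1041/400) − 6² = 38691/400.
m = (42·(1041/400) − 6·(63/10))/(38691/400) = 3178/4299; c = (51·(63/10) − 6·42)/(38691/400) = 3080/4299.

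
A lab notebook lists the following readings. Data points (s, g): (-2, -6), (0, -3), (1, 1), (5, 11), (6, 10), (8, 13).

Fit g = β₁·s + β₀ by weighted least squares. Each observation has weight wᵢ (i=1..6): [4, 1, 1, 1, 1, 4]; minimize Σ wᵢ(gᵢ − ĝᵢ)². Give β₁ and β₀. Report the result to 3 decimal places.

β₁ = 1.942, β₀ = -1.911

The normal equations are: 334·β₁ + 36·β₀ = 580;  36·β₁ + 12·β₀ = 47.
(Σwᵢ·s·s = 334, Σwᵢ·s = 36, Σwᵢ·1 = 12, Σwᵢ·s·g = 580, Σwᵢ·g = 47.)
Eliminating β₀: 12·(row 1) − 36·(row 2) gives 2712·β₁ = 12·580 − 36·47 = 5268, so β₁ = 439/226.
Then β₀ = (47 − 36·(439/226))/12 = -2591/1356.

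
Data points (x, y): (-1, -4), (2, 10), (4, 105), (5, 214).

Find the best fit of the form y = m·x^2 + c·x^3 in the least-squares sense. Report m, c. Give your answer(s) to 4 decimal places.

m = -1.5159, c = 2.0161

Setting ∂/∂m … = 0 gives: 898·m + 4180·c = 7066;  4180·m + 19786·c = 33554.
Determinant 898·19786 − 4180² = 295428.
m = (7066·19786 − 4180·33554)/295428 = -111961/73857; c = (898·33554 − 4180·7066)/295428 = 148903/73857.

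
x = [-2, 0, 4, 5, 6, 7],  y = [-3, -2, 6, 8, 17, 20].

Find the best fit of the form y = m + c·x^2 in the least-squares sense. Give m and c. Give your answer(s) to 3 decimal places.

From the data, Σ1 = 6, Σx^2 = 130, Σx^2·x^2 = 4594.
And Σy = 46, Σx^2·y = 1876.
So AᵀA·[m, c]ᵀ = Aᵀy: [[6, 130]; [130, 4594]]·[m, c]ᵀ = [46, 1876]ᵀ.
Determinant 6·4594 − 130² = 10664.
m = (46·4594 − 130·1876)/10664 = -8139/2666; c = (6·1876 − 130·46)/10664 = 1319/2666.

m = -3.053, c = 0.495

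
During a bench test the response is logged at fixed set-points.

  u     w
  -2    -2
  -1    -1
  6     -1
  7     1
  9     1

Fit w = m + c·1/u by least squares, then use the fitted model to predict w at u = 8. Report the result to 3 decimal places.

ŵ = 0.124

Sums needed: Σ1 = 5, Σ1/u = -68/63, Σ1/u·1/u = 10403/7938.
Moment sums: Σw = -2, Σ1/u·w = 263/126.
Normal equations: [[5, -68/63]; [-68/63, 10403/7938]]·[m, c]ᵀ = [-2, 263/126]ᵀ.
det = 5·(10403/7938) − (-68/63)² = 42767/7938.
m = ((-2)·(10403/7938) − (-68/63)·(263/126))/(42767/7938) = -2922/42767; c = (5·(263/126) − (-68/63)·(-2))/(42767/7938) = 65709/42767.
At u = 8: ŵ = (-2922/42767)·(1) + (65709/42767)·(1/8) = 42333/342136.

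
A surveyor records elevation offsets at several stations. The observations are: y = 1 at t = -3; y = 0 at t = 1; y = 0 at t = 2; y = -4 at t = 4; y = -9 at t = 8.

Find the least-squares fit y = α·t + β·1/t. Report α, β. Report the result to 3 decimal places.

Setting ∂/∂α … = 0 gives: 94·α + 5·β = -91;  5·α + (829/576)·β = -59/24.
(Σt·t = 94, Σt·1/t = 5, Σ1/t·1/t = 829/576, Σt·y = -91, Σ1/t·y = -59/24.)
Eliminating β: (829/576)·(row 1) − 5·(row 2) gives (31763/288)·α = (829/576)·(-91) − 5·(-59/24) = -68359/576, so α = -68359/63526.
Then β = ((-59/24) − 5·(-68359/63526))/(829/576) = 64488/31763.

α = -1.076, β = 2.030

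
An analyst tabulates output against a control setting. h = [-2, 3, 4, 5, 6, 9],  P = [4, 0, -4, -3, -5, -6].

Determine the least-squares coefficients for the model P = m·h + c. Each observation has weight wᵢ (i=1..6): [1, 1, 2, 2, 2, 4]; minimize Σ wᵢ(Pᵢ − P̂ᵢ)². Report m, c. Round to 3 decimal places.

m = -0.858, c = 1.125

Setting ∂/∂m … = 0 gives: 491·m + 67·c = -346;  67·m + 12·c = -44.
Determinant 491·12 − 67² = 1403.
m = ((-346)·12 − 67·(-44))/1403 = -1204/1403; c = (491·(-44) − 67·(-346))/1403 = 1578/1403.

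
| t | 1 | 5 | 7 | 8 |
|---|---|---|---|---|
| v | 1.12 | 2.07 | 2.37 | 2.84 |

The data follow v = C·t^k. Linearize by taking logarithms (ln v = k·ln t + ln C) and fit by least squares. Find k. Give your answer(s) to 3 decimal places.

With ln vᵢ as the transformed response and ln tᵢ as the regressor:
Σln t = 5.6348, Σ(ln t)² = 10.7009, Σln v = 2.7476, Σln t·ln v = 5.0206.
Equations: 10.7009·k + 5.6348·ln C = 5.0206;  5.6348·k + 4·ln C = 2.7476.
Solving (det = 11.0529): k = 0.41621, ln C = 0.10058.

k = 0.416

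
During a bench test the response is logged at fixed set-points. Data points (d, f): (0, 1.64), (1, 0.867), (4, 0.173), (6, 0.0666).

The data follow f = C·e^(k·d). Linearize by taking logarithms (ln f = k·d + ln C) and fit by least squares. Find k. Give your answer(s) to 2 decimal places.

k = -0.53

Let Y = ln f. Fitting Y = k·d + ln C by least squares:
Sums: Σd = 11.0000, Σ(d)² = 53.0000, Σln f = -4.1115, Σd·ln f = -23.4149.
Normal system: [[53.0000, 11.0000]; [11.0000, 4]]·[k, ln C]ᵀ = [-23.4149, -4.1115]ᵀ.
Δ = 53.0000·4 − (11.0000)² = 91.0000; k = (-23.4149·4 − 11.0000·-4.1115)/91.0000 = -0.53223, ln C = (53.0000·-4.1115 − 11.0000·-23.4149)/91.0000 = 0.43574.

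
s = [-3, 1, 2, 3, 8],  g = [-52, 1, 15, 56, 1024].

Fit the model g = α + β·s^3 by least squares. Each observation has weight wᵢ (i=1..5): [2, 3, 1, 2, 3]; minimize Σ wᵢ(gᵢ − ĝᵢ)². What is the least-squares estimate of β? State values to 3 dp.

Normal-equation sums: Σwᵢ·1 = 11, Σwᵢ·s^3 = 1547, Σwᵢ·s^3·s^3 = 789415.
Right-hand side: Σwᵢ·g = 3098, Σwᵢ·s^3·g = 1578819.
Normal equations: [[11, 1547]; [1547, 789415]]·[α, β]ᵀ = [3098, 1578819]ᵀ.
Determinant 11·789415 − 1547² = 6290356.
α = (3098·789415 − 1547·1578819)/6290356 = 3174677/6290356; β = (11·1578819 − 1547·3098)/6290356 = 12574403/6290356.

β = 1.999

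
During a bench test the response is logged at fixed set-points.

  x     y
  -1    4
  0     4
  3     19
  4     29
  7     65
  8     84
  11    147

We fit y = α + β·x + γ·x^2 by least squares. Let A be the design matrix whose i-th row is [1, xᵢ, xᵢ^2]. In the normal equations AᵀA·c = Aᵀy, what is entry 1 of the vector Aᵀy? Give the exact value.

352

Entry 1 ↔ basis 1, so (Aᵀy)_{1} = Σᵢ yᵢ = (1)·(4) + (1)·(4) + (1)·(19) + (1)·(29) + (1)·(65) + (1)·(84) + (1)·(147) = 352.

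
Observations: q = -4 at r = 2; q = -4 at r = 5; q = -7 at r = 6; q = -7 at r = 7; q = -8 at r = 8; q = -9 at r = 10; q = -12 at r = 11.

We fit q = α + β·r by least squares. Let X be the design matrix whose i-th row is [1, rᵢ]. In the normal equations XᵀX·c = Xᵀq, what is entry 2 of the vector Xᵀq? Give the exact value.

-405

Entry 2 ↔ basis r, so (Xᵀq)_{2} = Σᵢ (r)·qᵢ = (2)·(-4) + (5)·(-4) + (6)·(-7) + (7)·(-7) + (8)·(-8) + (10)·(-9) + (11)·(-12) = -405.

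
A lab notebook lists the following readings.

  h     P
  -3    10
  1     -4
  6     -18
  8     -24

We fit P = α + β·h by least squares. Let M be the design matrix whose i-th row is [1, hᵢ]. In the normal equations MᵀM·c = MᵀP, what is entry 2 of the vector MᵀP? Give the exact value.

Entry 2 ↔ basis h, so (MᵀP)_{2} = Σᵢ (h)·Pᵢ = (-3)·(10) + (1)·(-4) + (6)·(-18) + (8)·(-24) = -334.

-334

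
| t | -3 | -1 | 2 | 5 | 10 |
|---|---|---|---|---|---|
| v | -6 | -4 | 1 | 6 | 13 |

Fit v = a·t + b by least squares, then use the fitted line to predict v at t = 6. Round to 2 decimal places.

Compute the Gram sums: Σt·t = 139, Σt = 13, Σ1 = 5.
Moment sums: Σt·v = 184, Σv = 10.
Eliminating b: 5·(row 1) − 13·(row 2) gives 526·a = 5·184 − 13·10 = 790, so a = 395/263.
Then b = (10 − 13·(395/263))/5 = -501/263.
At t = 6: v̂ = (395/263)·(6) + (-501/263)·(1) = 1869/263.

v̂ = 7.11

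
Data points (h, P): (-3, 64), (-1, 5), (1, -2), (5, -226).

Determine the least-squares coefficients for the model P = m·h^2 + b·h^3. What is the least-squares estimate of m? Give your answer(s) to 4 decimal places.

With design matrix X, XᵀX = [[708, 2882]; [2882, 16356]] and XᵀP = [-5071, -29985]ᵀ.
Eliminating b: 16356·(row 1) − 2882·(row 2) gives 3274124·m = 16356·(-5071) − 2882·(-29985) = 3475494, so m = 1737747/1637062.
Then b = ((-29985) − 2882·(1737747/1637062))/16356 = -3307379/1637062.

m = 1.0615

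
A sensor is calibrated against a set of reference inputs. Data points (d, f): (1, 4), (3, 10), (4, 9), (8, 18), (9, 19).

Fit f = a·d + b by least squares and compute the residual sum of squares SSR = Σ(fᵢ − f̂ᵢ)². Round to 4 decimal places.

The normal equations are: 171·a + 25·b = 385;  25·a + 5·b = 60.
(Σd·d = 171, Σd = 25, Σ1 = 5, Σd·f = 385, Σf = 60.)
Δ = 171·5 − 25² = 230.
a = (385·5 − 25·60)/230 = 85/46; b = (171·60 − 25·385)/230 = 127/46.
Residuals: -14/23, 39/23, -53/46, 21/46, -9/23; SSR = 227/46.

SSR = 4.9348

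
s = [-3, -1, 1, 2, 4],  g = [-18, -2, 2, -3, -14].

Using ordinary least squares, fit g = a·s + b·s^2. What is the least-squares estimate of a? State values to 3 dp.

a = 1.836

Entries of XᵀX: Σs·s = 31, Σs·s^2 = 45, Σs^2·s^2 = 355.
And Σs·g = -4, Σs^2·g = -398.
So XᵀX·[a, b]ᵀ = Xᵀg: [[31, 45]; [45, 355]]·[a, b]ᵀ = [-4, -398]ᵀ.
Eliminating b: 355·(row 1) − 45·(row 2) gives 8980·a = 355·(-4) − 45·(-398) = 16490, so a = 1649/898.
Then b = ((-398) − 45·(1649/898))/355 = -6079/4490.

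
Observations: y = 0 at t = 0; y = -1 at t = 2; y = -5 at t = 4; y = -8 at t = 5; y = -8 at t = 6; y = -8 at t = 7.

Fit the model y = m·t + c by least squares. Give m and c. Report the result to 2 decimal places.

m = -1.35, c = 0.41

Normal-equation sums: Σt·t = 130, Σt = 24, Σ1 = 6.
Moment sums: Σt·y = -166, Σy = -30.
So XᵀX·[m, c]ᵀ = Xᵀy: [[130, 24]; [24, 6]]·[m, c]ᵀ = [-166, -30]ᵀ.
Eliminating c: 6·(row 1) − 24·(row 2) gives 204·m = 6·(-166) − 24·(-30) = -276, so m = -23/17.
Then c = ((-30) − 24·(-23/17))/6 = 7/17.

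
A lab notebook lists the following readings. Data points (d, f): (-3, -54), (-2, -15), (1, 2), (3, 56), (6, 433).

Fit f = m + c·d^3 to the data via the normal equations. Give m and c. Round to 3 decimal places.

m = 0.700, c = 2.002

From the data, Σ1 = 5, Σd^3 = 209, Σd^3·d^3 = 48179.
Moment sums: Σf = 422, Σd^3·f = 96620.
So MᵀM·[m, c]ᵀ = Mᵀf: [[5, 209]; [209, 48179]]·[m, c]ᵀ = [422, 96620]ᵀ.
det = 5·48179 − 209² = 197214.
m = (422·48179 − 209·96620)/197214 = 22993/32869; c = (5·96620 − 209·422)/197214 = 65817/32869.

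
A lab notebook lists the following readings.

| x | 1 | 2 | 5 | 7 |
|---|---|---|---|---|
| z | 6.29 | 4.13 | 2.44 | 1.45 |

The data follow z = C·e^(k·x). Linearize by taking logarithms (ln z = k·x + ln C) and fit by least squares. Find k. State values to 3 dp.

k = -0.229

With ln zᵢ as the transformed response and xᵢ as the regressor:
Σx = 15.0000, Σ(x)² = 79.0000, Σln z = 4.5208, Σx·ln z = 11.7365.
Normal system: [[79.0000, 15.0000]; [15.0000, 4]]·[k, ln C]ᵀ = [11.7365, 4.5208]ᵀ.
Δ = 79.0000·4 − (15.0000)² = 91.0000; k = (11.7365·4 − 15.0000·4.5208)/91.0000 = -0.22930, ln C = (79.0000·4.5208 − 15.0000·11.7365)/91.0000 = 1.99007.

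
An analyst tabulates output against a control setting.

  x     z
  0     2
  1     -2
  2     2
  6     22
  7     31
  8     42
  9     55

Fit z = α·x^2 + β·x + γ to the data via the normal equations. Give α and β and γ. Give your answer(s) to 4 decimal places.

α = 0.8501, β = -1.6445, γ = 0.9275

Sums needed: Σx^2·x^2 = 14371, Σx^2·x = 1809, Σx^2 = 235, Σx·x = 235, Σx = 33, Σ1 = 7.
For Mᵀz: Σx^2·z = 9460, Σx·z = 1182, Σz = 152.
Inverting the 3×3 Gram matrix, [α, β, γ]ᵀ = [1571/1848, -1013/616, 857/924]ᵀ.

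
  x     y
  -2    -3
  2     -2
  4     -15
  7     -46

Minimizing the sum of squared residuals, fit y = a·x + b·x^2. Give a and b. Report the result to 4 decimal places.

a = 0.0450, b = -0.9417

From the data, Σx·x = 73, Σx·x^2 = 407, Σx^2·x^2 = 2689.
Right-hand side: Σx·y = -380, Σx^2·y = -2514.
AᵀA·[a, b]ᵀ = Aᵀy becomes [[73, 407]; [407, 2689]]·[a, b]ᵀ = [-380, -2514]ᵀ.
Determinant 73·2689 − 407² = 30648.
a = ((-380)·2689 − 407·(-2514))/30648 = 689/15324; b = (73·(-2514) − 407·(-380))/30648 = -14431/15324.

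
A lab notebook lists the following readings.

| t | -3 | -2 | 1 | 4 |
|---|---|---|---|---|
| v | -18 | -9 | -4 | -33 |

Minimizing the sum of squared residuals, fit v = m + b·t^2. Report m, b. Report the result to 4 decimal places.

m = -1.4651, b = -1.9380

Compute the Gram sums: Σ1 = 4, Σt^2 = 30, Σt^2·t^2 = 354.
And Σv = -64, Σt^2·v = -730.
Eliminating b: 354·(row 1) − 30·(row 2) gives 516·m = 354·(-64) − 30·(-730) = -756, so m = -63/43.
Then b = ((-730) − 30·(-63/43))/354 = -250/129.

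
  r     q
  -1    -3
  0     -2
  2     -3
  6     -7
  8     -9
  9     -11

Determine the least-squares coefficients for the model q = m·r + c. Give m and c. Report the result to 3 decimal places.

m = -0.844, c = -2.456

Sums needed: Σr·r = 186, Σr = 24, Σ1 = 6.
For Aᵀq: Σr·q = -216, Σq = -35.
Normal equations: [[186, 24]; [24, 6]]·[m, c]ᵀ = [-216, -35]ᵀ.
Eliminating c: 6·(row 1) − 24·(row 2) gives 540·m = 6·(-216) − 24·(-35) = -456, so m = -38/45.
Then c = ((-35) − 24·(-38/45))/6 = -221/90.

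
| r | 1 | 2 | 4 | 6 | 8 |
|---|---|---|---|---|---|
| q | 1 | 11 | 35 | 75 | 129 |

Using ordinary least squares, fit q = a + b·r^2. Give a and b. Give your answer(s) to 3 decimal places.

Forming MᵀM = [[5, 121]; [121, 5665]] and Mᵀq = [251, 11561]ᵀ gives MᵀM·[a, b]ᵀ = Mᵀq.
Δ = 5·5665 − 121² = 13684.
a = (251·5665 − 121·11561)/13684 = 1047/622; b = (5·11561 − 121·251)/13684 = 1247/622.

a = 1.683, b = 2.005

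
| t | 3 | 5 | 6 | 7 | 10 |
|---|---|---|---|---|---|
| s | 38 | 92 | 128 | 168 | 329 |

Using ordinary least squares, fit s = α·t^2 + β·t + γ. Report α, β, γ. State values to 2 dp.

α = 2.95, β = 3.16, γ = 2.14

Sums needed: Σt^2·t^2 = 14403, Σt^2·t = 1711, Σt^2 = 219, Σt·t = 219, Σt = 31, Σ1 = 5.
And Σt^2·s = 48382, Σt·s = 5808, Σs = 755.
AᵀA·[α, β, γ]ᵀ = Aᵀs becomes [[14403, 1711, 219]; [1711, 219, 31]; [219, 31, 5]]·[α, β, γ]ᵀ = [48382, 5808, 755]ᵀ.
Inverting the 3×3 Gram matrix, [α, β, γ]ᵀ = [15415/5224, 16525/5224, 1399/653]ᵀ.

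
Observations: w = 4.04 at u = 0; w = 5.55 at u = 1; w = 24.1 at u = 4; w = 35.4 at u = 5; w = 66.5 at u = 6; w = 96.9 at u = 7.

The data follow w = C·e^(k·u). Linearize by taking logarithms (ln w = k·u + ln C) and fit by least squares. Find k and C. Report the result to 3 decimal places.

Taking logs, ln w = k·u + ln C, so regress ln w on u.
Sums: Σu = 23.0000, Σ(u)² = 127.0000, Σln w = 18.6298, Σu·ln w = 89.4752.
Normal system: [[127.0000, 23.0000]; [23.0000, 6]]·[k, ln C]ᵀ = [89.4752, 18.6298]ᵀ.
Δ = 127.0000·6 − (23.0000)² = 233.0000; k = (89.4752·6 − 23.0000·18.6298)/233.0000 = 0.46508, ln C = (127.0000·18.6298 − 23.0000·89.4752)/233.0000 = 1.32215, so C = exp(1.32215) = 3.75149.

k = 0.465, C = 3.751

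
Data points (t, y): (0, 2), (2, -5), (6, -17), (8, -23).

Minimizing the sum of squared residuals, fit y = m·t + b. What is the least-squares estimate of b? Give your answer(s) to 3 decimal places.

b = 1.650

The normal equations are: 104·m + 16·b = -296;  16·m + 4·b = -43.
(Σt·t = 104, Σt = 16, Σ1 = 4, Σt·y = -296, Σy = -43.)
Δ = 104·4 − 16² = 160.
m = ((-296)·4 − 16·(-43))/160 = -31/10; b = (104·(-43) − 16·(-296))/160 = 33/20.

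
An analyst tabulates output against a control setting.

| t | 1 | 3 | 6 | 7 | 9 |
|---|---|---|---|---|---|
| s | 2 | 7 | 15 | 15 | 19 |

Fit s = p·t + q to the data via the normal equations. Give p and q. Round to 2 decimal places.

p = 2.14, q = 0.46

AᵀA·[p, q]ᵀ = Aᵀs reads: 176·p + 26·q = 389;  26·p + 5·q = 58.
det = 176·5 − 26² = 204.
p = (389·5 − 26·58)/204 = 437/204; q = (176·58 − 26·389)/204 = 47/102.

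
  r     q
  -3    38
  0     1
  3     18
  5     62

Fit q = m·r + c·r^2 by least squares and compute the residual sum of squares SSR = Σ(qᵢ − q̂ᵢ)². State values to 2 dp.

The normal equations are: 43·m + 125·c = 250;  125·m + 787·c = 2054.
det = 43·787 − 125² = 18216.
m = (250·787 − 125·2054)/18216 = -2500/759; c = (43·2054 − 125·250)/18216 = 2378/759.
Residuals: -20/253, 1, -80/253, 36/253; SSR = 285/253.

SSR = 1.13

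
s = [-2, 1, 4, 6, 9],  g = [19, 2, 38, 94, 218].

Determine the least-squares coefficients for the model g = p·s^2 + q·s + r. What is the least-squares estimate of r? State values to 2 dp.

r = 1.79

The normal system AᵀA·[p, q, r]ᵀ = Aᵀg is [[8130, 1002, 138]; [1002, 138, 18]; [138, 18, 5]]·[p, q, r]ᵀ = [21728, 2642, 371]ᵀ.
Inverting the 3×3 Gram matrix, [p, q, r]ᵀ = [25133/8484, -22045/8484, 181/101]ᵀ.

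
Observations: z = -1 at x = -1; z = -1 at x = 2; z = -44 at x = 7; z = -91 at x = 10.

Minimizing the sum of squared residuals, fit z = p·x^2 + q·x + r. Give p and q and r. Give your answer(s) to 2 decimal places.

Sums needed: Σx^2·x^2 = 12418, Σx^2·x = 1350, Σx^2 = 154, Σx·x = 154, Σx = 18, Σ1 = 4.
Moment sums: Σx^2·z = -11261, Σx·z = -1219, Σz = -137.
Solving the 3×3 system (Gaussian elimination) gives p = -47/48, q = 653/1168, r = 1633/1752.

p = -0.98, q = 0.56, r = 0.93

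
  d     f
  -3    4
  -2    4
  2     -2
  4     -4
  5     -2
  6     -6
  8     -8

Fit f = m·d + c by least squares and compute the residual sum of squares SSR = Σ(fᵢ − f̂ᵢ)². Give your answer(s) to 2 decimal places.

SSR = 8.03

Entries of AᵀA: Σd·d = 158, Σd = 20, Σ1 = 7.
Right-hand side: Σd·f = -150, Σf = -14.
So AᵀA·[m, c]ᵀ = Aᵀf: [[158, 20]; [20, 7]]·[m, c]ᵀ = [-150, -14]ᵀ.
Determinant 158·7 − 20² = 706.
m = ((-150)·7 − 20·(-14))/706 = -385/353; c = (158·(-14) − 20·(-150))/706 = 394/353.
Residuals: -137/353, 248/353, -330/353, -266/353, 825/353, -202/353, -138/353; SSR = 2834/353.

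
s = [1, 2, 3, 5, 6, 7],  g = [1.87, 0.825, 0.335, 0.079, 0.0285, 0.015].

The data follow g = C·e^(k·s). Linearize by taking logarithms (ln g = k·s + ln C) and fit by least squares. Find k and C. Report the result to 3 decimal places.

Let Y = ln g. Fitting Y = k·s + ln C by least squares:
Σs = 24.0000, Σ(s)² = 124.0000, Σln g = -10.9559, Σs·ln g = -66.4763.
Equations: 124.0000·k + 24.0000·ln C = -66.4763;  24.0000·k + 6·ln C = -10.9559.
Solving (det = 168.0000): k = -0.80902, ln C = 1.41009, so C = exp(1.41009) = 4.09634.

k = -0.809, C = 4.096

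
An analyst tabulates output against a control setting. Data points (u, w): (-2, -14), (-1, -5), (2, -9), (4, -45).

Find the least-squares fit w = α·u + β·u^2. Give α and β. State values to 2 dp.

The normal equations are: 25·α + 63·β = -165;  63·α + 289·β = -817.
(Σu·u = 25, Σu·u^2 = 63, Σu^2·u^2 = 289, Σu·w = -165, Σu^2·w = -817.)
Δ = 25·289 − 63² = 3256.
α = ((-165)·289 − 63·(-817))/3256 = 1893/1628; β = (25·(-817) − 63·(-165))/3256 = -5015/1628.

α = 1.16, β = -3.08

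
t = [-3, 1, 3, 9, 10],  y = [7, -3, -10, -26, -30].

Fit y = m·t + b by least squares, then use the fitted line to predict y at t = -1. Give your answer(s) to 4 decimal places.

ŷ = 1.7667

Normal-equation sums: Σt·t = 200, Σt = 20, Σ1 = 5.
For Aᵀy: Σt·y = -588, Σy = -62.
So AᵀA·[m, b]ᵀ = Aᵀy: [[200, 20]; [20, 5]]·[m, b]ᵀ = [-588, -62]ᵀ.
Determinant 200·5 − 20² = 600.
m = ((-588)·5 − 20·(-62))/600 = -17/6; b = (200·(-62) − 20·(-588))/600 = -16/15.
At t = -1: ŷ = (-17/6)·(-1) + (-16/15)·(1) = 53/30.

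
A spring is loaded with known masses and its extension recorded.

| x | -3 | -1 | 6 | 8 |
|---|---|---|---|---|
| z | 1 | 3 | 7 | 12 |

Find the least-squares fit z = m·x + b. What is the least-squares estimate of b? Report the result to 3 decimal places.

b = 3.559

The normal system MᵀM·[m, b]ᵀ = Mᵀz is [[110, 10]; [10, 4]]·[m, b]ᵀ = [132, 23]ᵀ.
Eliminating b: 4·(row 1) − 10·(row 2) gives 340·m = 4·132 − 10·23 = 298, so m = 149/170.
Then b = (23 − 10·(149/170))/4 = 121/34.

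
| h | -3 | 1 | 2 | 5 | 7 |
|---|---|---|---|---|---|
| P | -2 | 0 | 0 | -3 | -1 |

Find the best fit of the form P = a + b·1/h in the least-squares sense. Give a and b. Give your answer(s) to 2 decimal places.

From the data, Σ1 = 5, Σ1/h = 317/210, Σ1/h·1/h = 62689/44100.
And ΣP = -6, Σ1/h·P = -8/105.
So MᵀM·[a, b]ᵀ = MᵀP: [[5, 317/210]; [317/210, 62689/44100]]·[a, b]ᵀ = [-6, -8/105]ᵀ.
Determinant 5·(62689/44100) − (317/210)² = 53239/11025.
a = ((-6)·(62689/44100) − (317/210)·(-8/105))/(53239/11025) = -185531/106478; b = (5·(-8/105) − (317/210)·(-6))/(53239/11025) = 95655/53239.

a = -1.74, b = 1.80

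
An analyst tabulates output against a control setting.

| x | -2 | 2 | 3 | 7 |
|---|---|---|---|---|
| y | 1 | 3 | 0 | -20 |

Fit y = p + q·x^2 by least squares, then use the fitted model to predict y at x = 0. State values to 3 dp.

From the data, Σ1 = 4, Σx^2 = 66, Σx^2·x^2 = 2514.
For Aᵀy: Σy = -16, Σx^2·y = -964.
Normal equations: [[4, 66]; [66, 2514]]·[p, q]ᵀ = [-16, -964]ᵀ.
det = 4·2514 − 66² = 5700.
p = ((-16)·2514 − 66·(-964))/5700 = 78/19; q = (4·(-964) − 66·(-16))/5700 = -28/57.
At x = 0: ŷ = (78/19)·(1) + (-28/57)·(0) = 78/19.

ŷ = 4.105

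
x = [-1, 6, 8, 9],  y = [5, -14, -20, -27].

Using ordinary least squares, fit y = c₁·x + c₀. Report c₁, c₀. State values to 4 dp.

c₁ = -3.0164, c₀ = 2.5902

AᵀA·[c₁, c₀]ᵀ = Aᵀy reads: 182·c₁ + 22·c₀ = -492;  22·c₁ + 4·c₀ = -56.
(Σx·x = 182, Σx = 22, Σ1 = 4, Σx·y = -492, Σy = -56.)
det = 182·4 − 22² = 244.
c₁ = ((-492)·4 − 22·(-56))/244 = -184/61; c₀ = (182·(-56) − 22·(-492))/244 = 158/61.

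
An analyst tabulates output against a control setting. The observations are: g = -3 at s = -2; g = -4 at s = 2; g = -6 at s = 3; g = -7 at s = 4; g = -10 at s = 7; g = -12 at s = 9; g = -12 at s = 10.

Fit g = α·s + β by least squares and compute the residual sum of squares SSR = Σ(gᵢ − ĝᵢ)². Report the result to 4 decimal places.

AᵀA·[α, β]ᵀ = Aᵀg reads: 263·α + 33·β = -346;  33·α + 7·β = -54.
Determinant 263·7 − 33² = 752.
α = ((-346)·7 − 33·(-54))/752 = -40/47; β = (263·(-54) − 33·(-346))/752 = -174/47.
Residuals: -1, 66/47, 12/47, 5/47, -16/47, -30/47, 10/47; SSR = 170/47.

SSR = 3.6170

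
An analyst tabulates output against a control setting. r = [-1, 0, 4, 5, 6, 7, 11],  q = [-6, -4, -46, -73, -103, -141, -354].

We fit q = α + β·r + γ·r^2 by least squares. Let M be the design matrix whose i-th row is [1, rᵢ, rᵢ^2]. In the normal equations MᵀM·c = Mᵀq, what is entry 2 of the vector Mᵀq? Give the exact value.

Entry 2 ↔ basis r, so (Mᵀq)_{2} = Σᵢ (r)·qᵢ = (-1)·(-6) + (0)·(-4) + (4)·(-46) + (5)·(-73) + (6)·(-103) + (7)·(-141) + (11)·(-354) = -6042.

-6042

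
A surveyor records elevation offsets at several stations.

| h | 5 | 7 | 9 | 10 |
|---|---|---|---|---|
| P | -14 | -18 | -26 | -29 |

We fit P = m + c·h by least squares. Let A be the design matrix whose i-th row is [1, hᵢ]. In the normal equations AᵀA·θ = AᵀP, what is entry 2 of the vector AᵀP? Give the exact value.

Entry 2 ↔ basis h, so (AᵀP)_{2} = Σᵢ (h)·Pᵢ = (5)·(-14) + (7)·(-18) + (9)·(-26) + (10)·(-29) = -720.

-720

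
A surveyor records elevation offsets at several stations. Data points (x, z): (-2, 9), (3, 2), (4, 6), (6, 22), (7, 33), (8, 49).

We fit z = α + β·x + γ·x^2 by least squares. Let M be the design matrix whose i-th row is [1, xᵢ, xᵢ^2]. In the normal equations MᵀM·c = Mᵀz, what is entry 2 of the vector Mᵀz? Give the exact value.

Entry 2 ↔ basis x, so (Mᵀz)_{2} = Σᵢ (x)·zᵢ = (-2)·(9) + (3)·(2) + (4)·(6) + (6)·(22) + (7)·(33) + (8)·(49) = 767.

767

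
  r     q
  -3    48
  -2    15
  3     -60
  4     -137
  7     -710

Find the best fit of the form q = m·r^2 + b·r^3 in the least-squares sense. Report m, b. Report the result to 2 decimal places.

AᵀA·[m, b]ᵀ = Aᵀq reads: 2835·m + 17799·b = -37030;  17799·m + 123267·b = -255334.
Δ = 2835·123267 − 17799² = 32657544.
m = ((-37030)·123267 − 17799·(-255334))/32657544 = -48743/80043; b = (2835·(-255334) − 17799·(-37030))/32657544 = -2698955/1360731.

m = -0.61, b = -1.98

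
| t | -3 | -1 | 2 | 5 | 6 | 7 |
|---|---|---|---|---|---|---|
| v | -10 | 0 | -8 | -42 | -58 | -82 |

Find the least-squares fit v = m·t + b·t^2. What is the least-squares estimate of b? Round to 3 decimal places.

b = -1.494

MᵀM·[m, b]ᵀ = Mᵀv reads: 124·m + 664·b = -1118;  664·m + 4420·b = -7278.
det = 124·4420 − 664² = 107184.
m = ((-1118)·4420 − 664·(-7278))/107184 = -13621/13398; b = (124·(-7278) − 664·(-1118))/107184 = -20015/13398.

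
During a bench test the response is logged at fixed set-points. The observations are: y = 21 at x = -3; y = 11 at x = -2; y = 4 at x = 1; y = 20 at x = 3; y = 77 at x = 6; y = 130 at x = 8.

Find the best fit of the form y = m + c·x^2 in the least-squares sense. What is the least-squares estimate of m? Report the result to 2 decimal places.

Compute the Gram sums: Σ1 = 6, Σx^2 = 123, Σx^2·x^2 = 5571.
For Mᵀy: Σy = 263, Σx^2·y = 11509.
So MᵀM·[m, c]ᵀ = Mᵀy: [[6, 123]; [123, 5571]]·[m, c]ᵀ = [263, 11509]ᵀ.
Δ = 6·5571 − 123² = 18297.
m = (263·5571 − 123·11509)/18297 = 16522/6099; c = (6·11509 − 123·263)/18297 = 12235/6099.

m = 2.71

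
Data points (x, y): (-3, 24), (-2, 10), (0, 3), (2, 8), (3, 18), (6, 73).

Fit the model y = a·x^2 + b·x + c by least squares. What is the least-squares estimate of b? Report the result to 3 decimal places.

b = -0.829

Sums needed: Σx^2·x^2 = 1490, Σx^2·x = 216, Σx^2 = 62, Σx·x = 62, Σx = 6, Σ1 = 6.
Right-hand side: Σx^2·y = 3078, Σx·y = 416, Σy = 136.
Inverting the 3×3 Gram matrix, [a, b, c]ᵀ = [5416/2555, -2119/2555, 581/365]ᵀ.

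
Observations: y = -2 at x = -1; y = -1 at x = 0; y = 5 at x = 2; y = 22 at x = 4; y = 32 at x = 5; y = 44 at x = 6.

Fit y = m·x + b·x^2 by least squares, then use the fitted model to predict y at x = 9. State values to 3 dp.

ŷ = 92.504

Normal-equation sums: Σx·x = 82, Σx·x^2 = 412, Σx^2·x^2 = 2194.
And Σx·y = 524, Σx^2·y = 2754.
MᵀM·[m, b]ᵀ = Mᵀy becomes [[82, 412]; [412, 2194]]·[m, b]ᵀ = [524, 2754]ᵀ.
det = 82·2194 − 412² = 10164.
m = (524·2194 − 412·2754)/10164 = 536/363; b = (82·2754 − 412·524)/10164 = 355/363.
At x = 9: ŷ = (536/363)·(9) + (355/363)·(81) = 11193/121.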